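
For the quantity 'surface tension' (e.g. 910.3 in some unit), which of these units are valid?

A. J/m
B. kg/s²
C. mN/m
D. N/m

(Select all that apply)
B, C, D

surface tension has SI base units: kg / s^2

Checking each option against kg / s^2:
  A. J/m: ✗ does not match
  B. kg/s²: ✓ matches
  C. mN/m: ✓ matches
  D. N/m: ✓ matches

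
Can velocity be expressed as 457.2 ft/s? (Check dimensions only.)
Yes

velocity has SI base units: m / s
ft/s reduces to the same SI base units, so it is a valid unit for velocity.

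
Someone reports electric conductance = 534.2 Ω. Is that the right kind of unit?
No

electric conductance has SI base units: A^2 * s^3 / (kg * m^2)
Ω does NOT reduce to A^2 * s^3 / (kg * m^2); a valid unit for electric conductance would be e.g. S.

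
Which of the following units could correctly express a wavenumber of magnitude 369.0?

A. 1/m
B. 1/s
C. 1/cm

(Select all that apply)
A, C

wavenumber has SI base units: 1 / m

Checking each option against 1 / m:
  A. 1/m: ✓ matches
  B. 1/s: ✗ does not match
  C. 1/cm: ✓ matches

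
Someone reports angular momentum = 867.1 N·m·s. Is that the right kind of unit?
Yes

angular momentum has SI base units: kg * m^2 / s
N·m·s reduces to the same SI base units, so it is a valid unit for angular momentum.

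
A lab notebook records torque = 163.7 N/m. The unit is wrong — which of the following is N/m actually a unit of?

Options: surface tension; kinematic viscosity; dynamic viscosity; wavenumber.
surface tension

torque should have units dimensionally equivalent to kg * m^2 / s^2 (e.g. N·m).
The given unit 'N/m' reduces to kg / s^2. Of the listed options, that is the dimensionality of surface tension.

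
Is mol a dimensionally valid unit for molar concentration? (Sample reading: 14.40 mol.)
No

molar concentration has SI base units: mol / m^3
mol does NOT reduce to mol / m^3; a valid unit for molar concentration would be e.g. mol/m³.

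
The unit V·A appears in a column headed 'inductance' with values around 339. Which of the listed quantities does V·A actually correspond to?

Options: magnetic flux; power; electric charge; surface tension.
power

inductance should have units dimensionally equivalent to kg * m^2 / (A^2 * s^2) (e.g. H).
The given unit 'V·A' reduces to kg * m^2 / s^3. Of the listed options, that is the dimensionality of power.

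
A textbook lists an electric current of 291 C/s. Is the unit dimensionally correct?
Yes

electric current has SI base units: A
C/s reduces to the same SI base units, so it is a valid unit for electric current.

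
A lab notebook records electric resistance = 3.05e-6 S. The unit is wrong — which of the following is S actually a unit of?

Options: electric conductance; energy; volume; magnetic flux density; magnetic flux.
electric conductance

electric resistance should have units dimensionally equivalent to kg * m^2 / (A^2 * s^3) (e.g. Ω).
The given unit 'S' reduces to A^2 * s^3 / (kg * m^2). Of the listed options, that is the dimensionality of electric conductance.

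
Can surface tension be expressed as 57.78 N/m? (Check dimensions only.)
Yes

surface tension has SI base units: kg / s^2
N/m reduces to the same SI base units, so it is a valid unit for surface tension.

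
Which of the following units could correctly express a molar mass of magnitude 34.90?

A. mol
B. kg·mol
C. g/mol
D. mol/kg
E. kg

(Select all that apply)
C

molar mass has SI base units: kg / mol

Checking each option against kg / mol:
  A. mol: ✗ does not match
  B. kg·mol: ✗ does not match
  C. g/mol: ✓ matches
  D. mol/kg: ✗ does not match
  E. kg: ✗ does not match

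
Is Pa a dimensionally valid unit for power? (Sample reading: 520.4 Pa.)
No

power has SI base units: kg * m^2 / s^3
Pa does NOT reduce to kg * m^2 / s^3; a valid unit for power would be e.g. W.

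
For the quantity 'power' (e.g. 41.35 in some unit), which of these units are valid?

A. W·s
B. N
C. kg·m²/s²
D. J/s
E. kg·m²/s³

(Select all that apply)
D, E

power has SI base units: kg * m^2 / s^3

Checking each option against kg * m^2 / s^3:
  A. W·s: ✗ does not match
  B. N: ✗ does not match
  C. kg·m²/s²: ✗ does not match
  D. J/s: ✓ matches
  E. kg·m²/s³: ✓ matches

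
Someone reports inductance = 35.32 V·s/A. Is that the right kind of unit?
Yes

inductance has SI base units: kg * m^2 / (A^2 * s^2)
V·s/A reduces to the same SI base units, so it is a valid unit for inductance.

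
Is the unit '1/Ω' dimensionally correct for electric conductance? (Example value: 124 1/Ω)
Yes

electric conductance has SI base units: A^2 * s^3 / (kg * m^2)
1/Ω reduces to the same SI base units, so it is a valid unit for electric conductance.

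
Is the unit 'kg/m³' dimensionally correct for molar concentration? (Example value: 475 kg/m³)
No

molar concentration has SI base units: mol / m^3
kg/m³ does NOT reduce to mol / m^3; a valid unit for molar concentration would be e.g. mol/m³.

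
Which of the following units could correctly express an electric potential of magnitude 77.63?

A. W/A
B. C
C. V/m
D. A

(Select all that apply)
A

electric potential has SI base units: kg * m^2 / (A * s^3)

Checking each option against kg * m^2 / (A * s^3):
  A. W/A: ✓ matches
  B. C: ✗ does not match
  C. V/m: ✗ does not match
  D. A: ✗ does not match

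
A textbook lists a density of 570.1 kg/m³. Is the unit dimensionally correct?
Yes

density has SI base units: kg / m^3
kg/m³ reduces to the same SI base units, so it is a valid unit for density.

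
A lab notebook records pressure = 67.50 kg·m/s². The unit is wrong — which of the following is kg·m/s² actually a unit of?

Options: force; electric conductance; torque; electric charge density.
force

pressure should have units dimensionally equivalent to kg / (m * s^2) (e.g. Pa).
The given unit 'kg·m/s²' reduces to kg * m / s^2. Of the listed options, that is the dimensionality of force.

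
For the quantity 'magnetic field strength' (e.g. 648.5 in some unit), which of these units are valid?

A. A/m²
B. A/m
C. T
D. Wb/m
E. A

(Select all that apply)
B

magnetic field strength has SI base units: A / m

Checking each option against A / m:
  A. A/m²: ✗ does not match
  B. A/m: ✓ matches
  C. T: ✗ does not match
  D. Wb/m: ✗ does not match
  E. A: ✗ does not match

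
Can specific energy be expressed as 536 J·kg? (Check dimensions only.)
No

specific energy has SI base units: m^2 / s^2
J·kg does NOT reduce to m^2 / s^2; a valid unit for specific energy would be e.g. J/kg.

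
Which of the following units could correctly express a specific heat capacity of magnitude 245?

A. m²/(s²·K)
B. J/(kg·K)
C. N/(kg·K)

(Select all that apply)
A, B

specific heat capacity has SI base units: m^2 / (s^2 * K)

Checking each option against m^2 / (s^2 * K):
  A. m²/(s²·K): ✓ matches
  B. J/(kg·K): ✓ matches
  C. N/(kg·K): ✗ does not match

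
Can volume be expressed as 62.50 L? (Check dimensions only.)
Yes

volume has SI base units: m^3
L reduces to the same SI base units, so it is a valid unit for volume.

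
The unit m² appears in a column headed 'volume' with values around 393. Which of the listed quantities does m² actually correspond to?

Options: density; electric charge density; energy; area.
area

volume should have units dimensionally equivalent to m^3 (e.g. m³).
The given unit 'm²' reduces to m^2. Of the listed options, that is the dimensionality of area.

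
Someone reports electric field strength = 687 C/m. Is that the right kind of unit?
No

electric field strength has SI base units: kg * m / (A * s^3)
C/m does NOT reduce to kg * m / (A * s^3); a valid unit for electric field strength would be e.g. V/m.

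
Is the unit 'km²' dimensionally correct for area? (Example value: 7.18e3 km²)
Yes

area has SI base units: m^2
km² reduces to the same SI base units, so it is a valid unit for area.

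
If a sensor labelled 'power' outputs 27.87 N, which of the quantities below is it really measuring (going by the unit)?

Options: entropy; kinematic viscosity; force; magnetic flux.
force

power should have units dimensionally equivalent to kg * m^2 / s^3 (e.g. W).
The given unit 'N' reduces to kg * m / s^2. Of the listed options, that is the dimensionality of force.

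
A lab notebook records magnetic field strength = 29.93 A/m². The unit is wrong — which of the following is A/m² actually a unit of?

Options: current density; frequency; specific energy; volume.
current density

magnetic field strength should have units dimensionally equivalent to A / m (e.g. A/m).
The given unit 'A/m²' reduces to A / m^2. Of the listed options, that is the dimensionality of current density.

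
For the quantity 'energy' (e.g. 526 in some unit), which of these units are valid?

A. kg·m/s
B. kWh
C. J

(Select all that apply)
B, C

energy has SI base units: kg * m^2 / s^2

Checking each option against kg * m^2 / s^2:
  A. kg·m/s: ✗ does not match
  B. kWh: ✓ matches
  C. J: ✓ matches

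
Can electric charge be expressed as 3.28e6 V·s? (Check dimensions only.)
No

electric charge has SI base units: A * s
V·s does NOT reduce to A * s; a valid unit for electric charge would be e.g. C.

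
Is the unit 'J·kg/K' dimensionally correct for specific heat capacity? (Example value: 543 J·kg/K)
No

specific heat capacity has SI base units: m^2 / (s^2 * K)
J·kg/K does NOT reduce to m^2 / (s^2 * K); a valid unit for specific heat capacity would be e.g. J/(kg·K).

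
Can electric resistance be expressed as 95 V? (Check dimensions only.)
No

electric resistance has SI base units: kg * m^2 / (A^2 * s^3)
V does NOT reduce to kg * m^2 / (A^2 * s^3); a valid unit for electric resistance would be e.g. Ω.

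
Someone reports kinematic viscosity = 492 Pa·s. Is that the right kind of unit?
No

kinematic viscosity has SI base units: m^2 / s
Pa·s does NOT reduce to m^2 / s; a valid unit for kinematic viscosity would be e.g. m²/s.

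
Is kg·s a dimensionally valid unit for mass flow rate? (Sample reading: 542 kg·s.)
No

mass flow rate has SI base units: kg / s
kg·s does NOT reduce to kg / s; a valid unit for mass flow rate would be e.g. kg/s.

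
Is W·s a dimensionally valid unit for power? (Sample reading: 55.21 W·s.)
No

power has SI base units: kg * m^2 / s^3
W·s does NOT reduce to kg * m^2 / s^3; a valid unit for power would be e.g. W.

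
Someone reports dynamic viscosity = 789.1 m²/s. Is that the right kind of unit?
No

dynamic viscosity has SI base units: kg / (m * s)
m²/s does NOT reduce to kg / (m * s); a valid unit for dynamic viscosity would be e.g. Pa·s.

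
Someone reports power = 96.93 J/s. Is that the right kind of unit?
Yes

power has SI base units: kg * m^2 / s^3
J/s reduces to the same SI base units, so it is a valid unit for power.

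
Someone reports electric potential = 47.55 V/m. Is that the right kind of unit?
No

electric potential has SI base units: kg * m^2 / (A * s^3)
V/m does NOT reduce to kg * m^2 / (A * s^3); a valid unit for electric potential would be e.g. V.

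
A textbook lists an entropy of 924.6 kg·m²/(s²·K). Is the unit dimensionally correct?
Yes

entropy has SI base units: kg * m^2 / (s^2 * K)
kg·m²/(s²·K) reduces to the same SI base units, so it is a valid unit for entropy.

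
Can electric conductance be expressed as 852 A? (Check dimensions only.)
No

electric conductance has SI base units: A^2 * s^3 / (kg * m^2)
A does NOT reduce to A^2 * s^3 / (kg * m^2); a valid unit for electric conductance would be e.g. S.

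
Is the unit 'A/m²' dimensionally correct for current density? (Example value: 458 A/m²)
Yes

current density has SI base units: A / m^2
A/m² reduces to the same SI base units, so it is a valid unit for current density.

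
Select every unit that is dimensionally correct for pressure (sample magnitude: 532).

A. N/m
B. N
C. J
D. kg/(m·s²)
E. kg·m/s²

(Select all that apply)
D

pressure has SI base units: kg / (m * s^2)

Checking each option against kg / (m * s^2):
  A. N/m: ✗ does not match
  B. N: ✗ does not match
  C. J: ✗ does not match
  D. kg/(m·s²): ✓ matches
  E. kg·m/s²: ✗ does not match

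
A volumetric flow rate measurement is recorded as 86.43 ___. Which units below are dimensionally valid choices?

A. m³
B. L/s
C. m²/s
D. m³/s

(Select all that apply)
B, D

volumetric flow rate has SI base units: m^3 / s

Checking each option against m^3 / s:
  A. m³: ✗ does not match
  B. L/s: ✓ matches
  C. m²/s: ✗ does not match
  D. m³/s: ✓ matches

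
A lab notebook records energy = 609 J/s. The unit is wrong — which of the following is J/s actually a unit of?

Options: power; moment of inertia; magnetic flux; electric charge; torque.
power

energy should have units dimensionally equivalent to kg * m^2 / s^2 (e.g. J).
The given unit 'J/s' reduces to kg * m^2 / s^3. Of the listed options, that is the dimensionality of power.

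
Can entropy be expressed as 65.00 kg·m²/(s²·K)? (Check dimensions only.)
Yes

entropy has SI base units: kg * m^2 / (s^2 * K)
kg·m²/(s²·K) reduces to the same SI base units, so it is a valid unit for entropy.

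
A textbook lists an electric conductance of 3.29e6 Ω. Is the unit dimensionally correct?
No

electric conductance has SI base units: A^2 * s^3 / (kg * m^2)
Ω does NOT reduce to A^2 * s^3 / (kg * m^2); a valid unit for electric conductance would be e.g. S.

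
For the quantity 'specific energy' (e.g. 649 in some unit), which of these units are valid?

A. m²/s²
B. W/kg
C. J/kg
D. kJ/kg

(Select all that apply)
A, C, D

specific energy has SI base units: m^2 / s^2

Checking each option against m^2 / s^2:
  A. m²/s²: ✓ matches
  B. W/kg: ✗ does not match
  C. J/kg: ✓ matches
  D. kJ/kg: ✓ matches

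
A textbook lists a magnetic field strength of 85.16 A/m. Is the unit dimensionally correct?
Yes

magnetic field strength has SI base units: A / m
A/m reduces to the same SI base units, so it is a valid unit for magnetic field strength.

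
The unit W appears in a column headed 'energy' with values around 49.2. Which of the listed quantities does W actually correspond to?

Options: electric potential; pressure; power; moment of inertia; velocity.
power

energy should have units dimensionally equivalent to kg * m^2 / s^2 (e.g. J).
The given unit 'W' reduces to kg * m^2 / s^3. Of the listed options, that is the dimensionality of power.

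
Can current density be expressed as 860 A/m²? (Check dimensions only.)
Yes

current density has SI base units: A / m^2
A/m² reduces to the same SI base units, so it is a valid unit for current density.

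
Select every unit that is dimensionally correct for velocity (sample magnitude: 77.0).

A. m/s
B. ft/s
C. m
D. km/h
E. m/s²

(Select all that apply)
A, B, D

velocity has SI base units: m / s

Checking each option against m / s:
  A. m/s: ✓ matches
  B. ft/s: ✓ matches
  C. m: ✗ does not match
  D. km/h: ✓ matches
  E. m/s²: ✗ does not match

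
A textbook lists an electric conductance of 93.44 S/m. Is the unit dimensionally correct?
No

electric conductance has SI base units: A^2 * s^3 / (kg * m^2)
S/m does NOT reduce to A^2 * s^3 / (kg * m^2); a valid unit for electric conductance would be e.g. S.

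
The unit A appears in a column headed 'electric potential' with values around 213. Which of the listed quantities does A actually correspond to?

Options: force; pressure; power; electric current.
electric current

electric potential should have units dimensionally equivalent to kg * m^2 / (A * s^3) (e.g. V).
The given unit 'A' reduces to A. Of the listed options, that is the dimensionality of electric current.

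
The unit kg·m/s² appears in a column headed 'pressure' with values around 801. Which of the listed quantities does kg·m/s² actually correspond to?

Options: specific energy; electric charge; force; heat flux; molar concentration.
force

pressure should have units dimensionally equivalent to kg / (m * s^2) (e.g. Pa).
The given unit 'kg·m/s²' reduces to kg * m / s^2. Of the listed options, that is the dimensionality of force.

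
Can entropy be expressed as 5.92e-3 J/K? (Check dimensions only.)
Yes

entropy has SI base units: kg * m^2 / (s^2 * K)
J/K reduces to the same SI base units, so it is a valid unit for entropy.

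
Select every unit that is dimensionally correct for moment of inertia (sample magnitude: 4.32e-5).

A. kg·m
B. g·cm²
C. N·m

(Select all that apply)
B

moment of inertia has SI base units: kg * m^2

Checking each option against kg * m^2:
  A. kg·m: ✗ does not match
  B. g·cm²: ✓ matches
  C. N·m: ✗ does not match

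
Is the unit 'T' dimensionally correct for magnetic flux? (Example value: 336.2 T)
No

magnetic flux has SI base units: kg * m^2 / (A * s^2)
T does NOT reduce to kg * m^2 / (A * s^2); a valid unit for magnetic flux would be e.g. Wb.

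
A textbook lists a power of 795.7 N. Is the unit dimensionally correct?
No

power has SI base units: kg * m^2 / s^3
N does NOT reduce to kg * m^2 / s^3; a valid unit for power would be e.g. W.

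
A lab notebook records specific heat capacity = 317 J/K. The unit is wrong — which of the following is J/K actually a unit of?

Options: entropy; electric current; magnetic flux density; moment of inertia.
entropy

specific heat capacity should have units dimensionally equivalent to m^2 / (s^2 * K) (e.g. J/(kg·K)).
The given unit 'J/K' reduces to kg * m^2 / (s^2 * K). Of the listed options, that is the dimensionality of entropy.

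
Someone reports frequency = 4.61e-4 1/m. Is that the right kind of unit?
No

frequency has SI base units: 1 / s
1/m does NOT reduce to 1 / s; a valid unit for frequency would be e.g. Hz.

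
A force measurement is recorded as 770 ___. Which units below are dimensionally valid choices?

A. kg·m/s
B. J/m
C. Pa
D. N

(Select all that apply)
B, D

force has SI base units: kg * m / s^2

Checking each option against kg * m / s^2:
  A. kg·m/s: ✗ does not match
  B. J/m: ✓ matches
  C. Pa: ✗ does not match
  D. N: ✓ matches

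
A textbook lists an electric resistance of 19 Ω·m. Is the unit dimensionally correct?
No

electric resistance has SI base units: kg * m^2 / (A^2 * s^3)
Ω·m does NOT reduce to kg * m^2 / (A^2 * s^3); a valid unit for electric resistance would be e.g. Ω.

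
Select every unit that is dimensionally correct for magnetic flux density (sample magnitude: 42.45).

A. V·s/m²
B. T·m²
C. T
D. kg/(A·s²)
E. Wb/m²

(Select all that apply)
A, C, D, E

magnetic flux density has SI base units: kg / (A * s^2)

Checking each option against kg / (A * s^2):
  A. V·s/m²: ✓ matches
  B. T·m²: ✗ does not match
  C. T: ✓ matches
  D. kg/(A·s²): ✓ matches
  E. Wb/m²: ✓ matches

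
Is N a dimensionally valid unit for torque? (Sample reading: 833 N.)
No

torque has SI base units: kg * m^2 / s^2
N does NOT reduce to kg * m^2 / s^2; a valid unit for torque would be e.g. N·m.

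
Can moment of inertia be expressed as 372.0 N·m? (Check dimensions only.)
No

moment of inertia has SI base units: kg * m^2
N·m does NOT reduce to kg * m^2; a valid unit for moment of inertia would be e.g. kg·m².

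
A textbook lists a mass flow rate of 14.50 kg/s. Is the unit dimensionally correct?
Yes

mass flow rate has SI base units: kg / s
kg/s reduces to the same SI base units, so it is a valid unit for mass flow rate.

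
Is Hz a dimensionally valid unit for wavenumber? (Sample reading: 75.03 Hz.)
No

wavenumber has SI base units: 1 / m
Hz does NOT reduce to 1 / m; a valid unit for wavenumber would be e.g. 1/m.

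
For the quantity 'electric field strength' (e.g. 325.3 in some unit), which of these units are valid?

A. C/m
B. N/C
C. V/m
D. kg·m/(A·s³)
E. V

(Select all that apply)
B, C, D

electric field strength has SI base units: kg * m / (A * s^3)

Checking each option against kg * m / (A * s^3):
  A. C/m: ✗ does not match
  B. N/C: ✓ matches
  C. V/m: ✓ matches
  D. kg·m/(A·s³): ✓ matches
  E. V: ✗ does not match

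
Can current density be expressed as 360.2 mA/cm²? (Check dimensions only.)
Yes

current density has SI base units: A / m^2
mA/cm² reduces to the same SI base units, so it is a valid unit for current density.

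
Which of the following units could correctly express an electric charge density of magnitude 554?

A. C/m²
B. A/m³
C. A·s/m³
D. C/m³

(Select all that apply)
C, D

electric charge density has SI base units: A * s / m^3

Checking each option against A * s / m^3:
  A. C/m²: ✗ does not match
  B. A/m³: ✗ does not match
  C. A·s/m³: ✓ matches
  D. C/m³: ✓ matches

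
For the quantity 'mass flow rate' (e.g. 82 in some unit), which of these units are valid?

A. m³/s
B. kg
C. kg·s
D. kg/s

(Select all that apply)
D

mass flow rate has SI base units: kg / s

Checking each option against kg / s:
  A. m³/s: ✗ does not match
  B. kg: ✗ does not match
  C. kg·s: ✗ does not match
  D. kg/s: ✓ matches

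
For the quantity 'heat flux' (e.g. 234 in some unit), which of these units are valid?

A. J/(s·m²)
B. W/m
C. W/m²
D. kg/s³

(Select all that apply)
A, C, D

heat flux has SI base units: kg / s^3

Checking each option against kg / s^3:
  A. J/(s·m²): ✓ matches
  B. W/m: ✗ does not match
  C. W/m²: ✓ matches
  D. kg/s³: ✓ matches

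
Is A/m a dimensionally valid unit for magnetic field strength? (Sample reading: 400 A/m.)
Yes

magnetic field strength has SI base units: A / m
A/m reduces to the same SI base units, so it is a valid unit for magnetic field strength.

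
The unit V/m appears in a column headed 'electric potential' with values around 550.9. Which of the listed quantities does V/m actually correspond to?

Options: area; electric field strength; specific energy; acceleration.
electric field strength

electric potential should have units dimensionally equivalent to kg * m^2 / (A * s^3) (e.g. V).
The given unit 'V/m' reduces to kg * m / (A * s^3). Of the listed options, that is the dimensionality of electric field strength.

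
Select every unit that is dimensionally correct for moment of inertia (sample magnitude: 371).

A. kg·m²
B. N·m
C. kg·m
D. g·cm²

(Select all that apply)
A, D

moment of inertia has SI base units: kg * m^2

Checking each option against kg * m^2:
  A. kg·m²: ✓ matches
  B. N·m: ✗ does not match
  C. kg·m: ✗ does not match
  D. g·cm²: ✓ matches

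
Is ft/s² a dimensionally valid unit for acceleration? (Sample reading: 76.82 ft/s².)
Yes

acceleration has SI base units: m / s^2
ft/s² reduces to the same SI base units, so it is a valid unit for acceleration.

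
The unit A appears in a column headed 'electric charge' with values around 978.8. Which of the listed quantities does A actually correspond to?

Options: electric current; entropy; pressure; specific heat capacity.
electric current

electric charge should have units dimensionally equivalent to A * s (e.g. C).
The given unit 'A' reduces to A. Of the listed options, that is the dimensionality of electric current.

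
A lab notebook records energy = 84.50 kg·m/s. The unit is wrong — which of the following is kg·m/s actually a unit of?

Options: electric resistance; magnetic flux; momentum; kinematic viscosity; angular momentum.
momentum

energy should have units dimensionally equivalent to kg * m^2 / s^2 (e.g. J).
The given unit 'kg·m/s' reduces to kg * m / s. Of the listed options, that is the dimensionality of momentum.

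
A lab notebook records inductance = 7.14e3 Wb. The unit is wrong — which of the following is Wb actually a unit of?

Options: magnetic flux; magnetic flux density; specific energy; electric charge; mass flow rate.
magnetic flux

inductance should have units dimensionally equivalent to kg * m^2 / (A^2 * s^2) (e.g. H).
The given unit 'Wb' reduces to kg * m^2 / (A * s^2). Of the listed options, that is the dimensionality of magnetic flux.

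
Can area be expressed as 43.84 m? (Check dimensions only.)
No

area has SI base units: m^2
m does NOT reduce to m^2; a valid unit for area would be e.g. m².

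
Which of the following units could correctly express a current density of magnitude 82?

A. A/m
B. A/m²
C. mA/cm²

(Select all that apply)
B, C

current density has SI base units: A / m^2

Checking each option against A / m^2:
  A. A/m: ✗ does not match
  B. A/m²: ✓ matches
  C. mA/cm²: ✓ matches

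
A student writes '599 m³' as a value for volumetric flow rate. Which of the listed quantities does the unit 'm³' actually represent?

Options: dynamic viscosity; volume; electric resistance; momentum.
volume

volumetric flow rate should have units dimensionally equivalent to m^3 / s (e.g. m³/s).
The given unit 'm³' reduces to m^3. Of the listed options, that is the dimensionality of volume.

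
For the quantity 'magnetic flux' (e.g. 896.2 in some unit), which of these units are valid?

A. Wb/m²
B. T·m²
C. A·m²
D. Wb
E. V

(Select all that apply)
B, D

magnetic flux has SI base units: kg * m^2 / (A * s^2)

Checking each option against kg * m^2 / (A * s^2):
  A. Wb/m²: ✗ does not match
  B. T·m²: ✓ matches
  C. A·m²: ✗ does not match
  D. Wb: ✓ matches
  E. V: ✗ does not match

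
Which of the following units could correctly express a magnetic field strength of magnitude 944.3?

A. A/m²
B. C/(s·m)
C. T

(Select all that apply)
B

magnetic field strength has SI base units: A / m

Checking each option against A / m:
  A. A/m²: ✗ does not match
  B. C/(s·m): ✓ matches
  C. T: ✗ does not match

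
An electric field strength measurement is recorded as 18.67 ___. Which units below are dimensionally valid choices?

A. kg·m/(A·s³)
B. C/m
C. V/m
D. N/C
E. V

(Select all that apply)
A, C, D

electric field strength has SI base units: kg * m / (A * s^3)

Checking each option against kg * m / (A * s^3):
  A. kg·m/(A·s³): ✓ matches
  B. C/m: ✗ does not match
  C. V/m: ✓ matches
  D. N/C: ✓ matches
  E. V: ✗ does not match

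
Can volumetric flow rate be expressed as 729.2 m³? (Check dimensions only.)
No

volumetric flow rate has SI base units: m^3 / s
m³ does NOT reduce to m^3 / s; a valid unit for volumetric flow rate would be e.g. m³/s.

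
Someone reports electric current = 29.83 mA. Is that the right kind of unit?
Yes

electric current has SI base units: A
mA reduces to the same SI base units, so it is a valid unit for electric current.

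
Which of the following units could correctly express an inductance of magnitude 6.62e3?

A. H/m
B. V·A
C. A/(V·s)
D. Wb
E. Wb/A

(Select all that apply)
E

inductance has SI base units: kg * m^2 / (A^2 * s^2)

Checking each option against kg * m^2 / (A^2 * s^2):
  A. H/m: ✗ does not match
  B. V·A: ✗ does not match
  C. A/(V·s): ✗ does not match
  D. Wb: ✗ does not match
  E. Wb/A: ✓ matches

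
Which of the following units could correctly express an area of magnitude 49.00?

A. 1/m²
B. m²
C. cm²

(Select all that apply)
B, C

area has SI base units: m^2

Checking each option against m^2:
  A. 1/m²: ✗ does not match
  B. m²: ✓ matches
  C. cm²: ✓ matches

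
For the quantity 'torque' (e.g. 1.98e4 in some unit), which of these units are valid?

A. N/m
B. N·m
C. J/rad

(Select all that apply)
B, C

torque has SI base units: kg * m^2 / s^2

Checking each option against kg * m^2 / s^2:
  A. N/m: ✗ does not match
  B. N·m: ✓ matches
  C. J/rad: ✓ matches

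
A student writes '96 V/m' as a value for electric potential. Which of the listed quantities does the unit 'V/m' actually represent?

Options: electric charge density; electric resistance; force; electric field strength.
electric field strength

electric potential should have units dimensionally equivalent to kg * m^2 / (A * s^3) (e.g. V).
The given unit 'V/m' reduces to kg * m / (A * s^3). Of the listed options, that is the dimensionality of electric field strength.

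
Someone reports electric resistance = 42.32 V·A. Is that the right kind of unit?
No

electric resistance has SI base units: kg * m^2 / (A^2 * s^3)
V·A does NOT reduce to kg * m^2 / (A^2 * s^3); a valid unit for electric resistance would be e.g. Ω.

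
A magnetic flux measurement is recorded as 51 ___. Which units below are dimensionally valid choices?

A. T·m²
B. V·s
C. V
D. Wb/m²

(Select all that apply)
A, B

magnetic flux has SI base units: kg * m^2 / (A * s^2)

Checking each option against kg * m^2 / (A * s^2):
  A. T·m²: ✓ matches
  B. V·s: ✓ matches
  C. V: ✗ does not match
  D. Wb/m²: ✗ does not match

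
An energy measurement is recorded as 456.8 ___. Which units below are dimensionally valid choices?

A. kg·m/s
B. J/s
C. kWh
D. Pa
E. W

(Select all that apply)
C

energy has SI base units: kg * m^2 / s^2

Checking each option against kg * m^2 / s^2:
  A. kg·m/s: ✗ does not match
  B. J/s: ✗ does not match
  C. kWh: ✓ matches
  D. Pa: ✗ does not match
  E. W: ✗ does not match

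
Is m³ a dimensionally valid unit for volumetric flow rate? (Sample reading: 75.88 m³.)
No

volumetric flow rate has SI base units: m^3 / s
m³ does NOT reduce to m^3 / s; a valid unit for volumetric flow rate would be e.g. m³/s.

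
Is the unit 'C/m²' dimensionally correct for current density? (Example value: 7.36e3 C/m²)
No

current density has SI base units: A / m^2
C/m² does NOT reduce to A / m^2; a valid unit for current density would be e.g. A/m².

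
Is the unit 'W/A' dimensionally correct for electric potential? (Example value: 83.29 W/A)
Yes

electric potential has SI base units: kg * m^2 / (A * s^3)
W/A reduces to the same SI base units, so it is a valid unit for electric potential.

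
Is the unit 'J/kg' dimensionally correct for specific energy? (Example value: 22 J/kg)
Yes

specific energy has SI base units: m^2 / s^2
J/kg reduces to the same SI base units, so it is a valid unit for specific energy.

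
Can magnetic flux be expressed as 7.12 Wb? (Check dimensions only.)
Yes

magnetic flux has SI base units: kg * m^2 / (A * s^2)
Wb reduces to the same SI base units, so it is a valid unit for magnetic flux.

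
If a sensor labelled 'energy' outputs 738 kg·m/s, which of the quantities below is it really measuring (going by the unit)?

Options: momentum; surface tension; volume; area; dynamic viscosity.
momentum

energy should have units dimensionally equivalent to kg * m^2 / s^2 (e.g. J).
The given unit 'kg·m/s' reduces to kg * m / s. Of the listed options, that is the dimensionality of momentum.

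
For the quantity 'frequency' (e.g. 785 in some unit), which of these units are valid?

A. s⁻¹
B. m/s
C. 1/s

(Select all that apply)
A, C

frequency has SI base units: 1 / s

Checking each option against 1 / s:
  A. s⁻¹: ✓ matches
  B. m/s: ✗ does not match
  C. 1/s: ✓ matches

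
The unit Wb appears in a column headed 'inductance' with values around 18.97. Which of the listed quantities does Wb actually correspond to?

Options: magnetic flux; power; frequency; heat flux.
magnetic flux

inductance should have units dimensionally equivalent to kg * m^2 / (A^2 * s^2) (e.g. H).
The given unit 'Wb' reduces to kg * m^2 / (A * s^2). Of the listed options, that is the dimensionality of magnetic flux.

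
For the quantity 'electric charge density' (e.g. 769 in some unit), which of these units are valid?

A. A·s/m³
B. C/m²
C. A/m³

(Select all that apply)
A

electric charge density has SI base units: A * s / m^3

Checking each option against A * s / m^3:
  A. A·s/m³: ✓ matches
  B. C/m²: ✗ does not match
  C. A/m³: ✗ does not match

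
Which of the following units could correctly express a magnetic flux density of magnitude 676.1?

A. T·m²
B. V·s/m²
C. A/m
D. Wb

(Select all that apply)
B

magnetic flux density has SI base units: kg / (A * s^2)

Checking each option against kg / (A * s^2):
  A. T·m²: ✗ does not match
  B. V·s/m²: ✓ matches
  C. A/m: ✗ does not match
  D. Wb: ✗ does not match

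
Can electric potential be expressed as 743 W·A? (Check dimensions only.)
No

electric potential has SI base units: kg * m^2 / (A * s^3)
W·A does NOT reduce to kg * m^2 / (A * s^3); a valid unit for electric potential would be e.g. V.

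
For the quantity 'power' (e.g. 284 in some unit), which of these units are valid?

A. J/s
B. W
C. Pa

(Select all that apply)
A, B

power has SI base units: kg * m^2 / s^3

Checking each option against kg * m^2 / s^3:
  A. J/s: ✓ matches
  B. W: ✓ matches
  C. Pa: ✗ does not match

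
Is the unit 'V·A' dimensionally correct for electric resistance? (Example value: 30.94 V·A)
No

electric resistance has SI base units: kg * m^2 / (A^2 * s^3)
V·A does NOT reduce to kg * m^2 / (A^2 * s^3); a valid unit for electric resistance would be e.g. Ω.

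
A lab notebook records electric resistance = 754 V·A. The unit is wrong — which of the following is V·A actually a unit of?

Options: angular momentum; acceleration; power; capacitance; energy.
power

electric resistance should have units dimensionally equivalent to kg * m^2 / (A^2 * s^3) (e.g. Ω).
The given unit 'V·A' reduces to kg * m^2 / s^3. Of the listed options, that is the dimensionality of power.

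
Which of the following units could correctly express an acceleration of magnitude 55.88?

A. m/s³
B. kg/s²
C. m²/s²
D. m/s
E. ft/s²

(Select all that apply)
E

acceleration has SI base units: m / s^2

Checking each option against m / s^2:
  A. m/s³: ✗ does not match
  B. kg/s²: ✗ does not match
  C. m²/s²: ✗ does not match
  D. m/s: ✗ does not match
  E. ft/s²: ✓ matches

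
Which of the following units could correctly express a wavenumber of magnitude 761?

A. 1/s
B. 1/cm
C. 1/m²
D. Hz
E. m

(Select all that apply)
B

wavenumber has SI base units: 1 / m

Checking each option against 1 / m:
  A. 1/s: ✗ does not match
  B. 1/cm: ✓ matches
  C. 1/m²: ✗ does not match
  D. Hz: ✗ does not match
  E. m: ✗ does not match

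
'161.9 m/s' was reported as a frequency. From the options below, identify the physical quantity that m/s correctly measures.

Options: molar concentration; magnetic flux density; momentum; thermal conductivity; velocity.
velocity

frequency should have units dimensionally equivalent to 1 / s (e.g. Hz).
The given unit 'm/s' reduces to m / s. Of the listed options, that is the dimensionality of velocity.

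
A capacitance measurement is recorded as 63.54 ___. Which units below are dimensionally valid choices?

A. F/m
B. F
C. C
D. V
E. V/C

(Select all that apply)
B

capacitance has SI base units: A^2 * s^4 / (kg * m^2)

Checking each option against A^2 * s^4 / (kg * m^2):
  A. F/m: ✗ does not match
  B. F: ✓ matches
  C. C: ✗ does not match
  D. V: ✗ does not match
  E. V/C: ✗ does not match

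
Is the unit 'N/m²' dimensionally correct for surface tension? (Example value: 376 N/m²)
No

surface tension has SI base units: kg / s^2
N/m² does NOT reduce to kg / s^2; a valid unit for surface tension would be e.g. N/m.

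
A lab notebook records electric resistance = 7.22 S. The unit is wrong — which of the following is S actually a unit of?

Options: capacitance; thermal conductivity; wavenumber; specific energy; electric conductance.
electric conductance

electric resistance should have units dimensionally equivalent to kg * m^2 / (A^2 * s^3) (e.g. Ω).
The given unit 'S' reduces to A^2 * s^3 / (kg * m^2). Of the listed options, that is the dimensionality of electric conductance.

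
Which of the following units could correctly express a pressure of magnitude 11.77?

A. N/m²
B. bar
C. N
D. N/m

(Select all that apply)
A, B

pressure has SI base units: kg / (m * s^2)

Checking each option against kg / (m * s^2):
  A. N/m²: ✓ matches
  B. bar: ✓ matches
  C. N: ✗ does not match
  D. N/m: ✗ does not match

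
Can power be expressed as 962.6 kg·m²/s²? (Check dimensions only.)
No

power has SI base units: kg * m^2 / s^3
kg·m²/s² does NOT reduce to kg * m^2 / s^3; a valid unit for power would be e.g. W.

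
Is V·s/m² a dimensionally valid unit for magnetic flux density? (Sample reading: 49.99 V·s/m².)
Yes

magnetic flux density has SI base units: kg / (A * s^2)
V·s/m² reduces to the same SI base units, so it is a valid unit for magnetic flux density.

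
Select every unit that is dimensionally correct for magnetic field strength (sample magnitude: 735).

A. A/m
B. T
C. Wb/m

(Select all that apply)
A

magnetic field strength has SI base units: A / m

Checking each option against A / m:
  A. A/m: ✓ matches
  B. T: ✗ does not match
  C. Wb/m: ✗ does not match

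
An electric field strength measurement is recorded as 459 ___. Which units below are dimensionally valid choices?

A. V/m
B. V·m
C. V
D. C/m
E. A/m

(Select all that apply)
A

electric field strength has SI base units: kg * m / (A * s^3)

Checking each option against kg * m / (A * s^3):
  A. V/m: ✓ matches
  B. V·m: ✗ does not match
  C. V: ✗ does not match
  D. C/m: ✗ does not match
  E. A/m: ✗ does not match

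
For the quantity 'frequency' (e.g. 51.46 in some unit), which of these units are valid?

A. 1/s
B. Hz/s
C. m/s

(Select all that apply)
A

frequency has SI base units: 1 / s

Checking each option against 1 / s:
  A. 1/s: ✓ matches
  B. Hz/s: ✗ does not match
  C. m/s: ✗ does not match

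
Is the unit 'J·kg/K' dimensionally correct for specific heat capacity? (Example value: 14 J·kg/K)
No

specific heat capacity has SI base units: m^2 / (s^2 * K)
J·kg/K does NOT reduce to m^2 / (s^2 * K); a valid unit for specific heat capacity would be e.g. J/(kg·K).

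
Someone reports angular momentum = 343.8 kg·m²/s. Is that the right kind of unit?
Yes

angular momentum has SI base units: kg * m^2 / s
kg·m²/s reduces to the same SI base units, so it is a valid unit for angular momentum.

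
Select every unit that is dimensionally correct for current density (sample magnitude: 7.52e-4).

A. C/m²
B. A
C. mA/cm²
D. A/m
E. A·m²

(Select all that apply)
C

current density has SI base units: A / m^2

Checking each option against A / m^2:
  A. C/m²: ✗ does not match
  B. A: ✗ does not match
  C. mA/cm²: ✓ matches
  D. A/m: ✗ does not match
  E. A·m²: ✗ does not match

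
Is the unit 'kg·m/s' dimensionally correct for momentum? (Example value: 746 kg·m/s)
Yes

momentum has SI base units: kg * m / s
kg·m/s reduces to the same SI base units, so it is a valid unit for momentum.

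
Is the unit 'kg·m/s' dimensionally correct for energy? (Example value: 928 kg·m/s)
No

energy has SI base units: kg * m^2 / s^2
kg·m/s does NOT reduce to kg * m^2 / s^2; a valid unit for energy would be e.g. J.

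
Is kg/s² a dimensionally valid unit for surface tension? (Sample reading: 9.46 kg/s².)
Yes

surface tension has SI base units: kg / s^2
kg/s² reduces to the same SI base units, so it is a valid unit for surface tension.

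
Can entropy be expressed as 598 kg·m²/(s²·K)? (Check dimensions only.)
Yes

entropy has SI base units: kg * m^2 / (s^2 * K)
kg·m²/(s²·K) reduces to the same SI base units, so it is a valid unit for entropy.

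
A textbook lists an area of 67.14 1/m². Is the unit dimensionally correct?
No

area has SI base units: m^2
1/m² does NOT reduce to m^2; a valid unit for area would be e.g. m².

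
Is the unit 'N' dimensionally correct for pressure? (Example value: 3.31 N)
No

pressure has SI base units: kg / (m * s^2)
N does NOT reduce to kg / (m * s^2); a valid unit for pressure would be e.g. Pa.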